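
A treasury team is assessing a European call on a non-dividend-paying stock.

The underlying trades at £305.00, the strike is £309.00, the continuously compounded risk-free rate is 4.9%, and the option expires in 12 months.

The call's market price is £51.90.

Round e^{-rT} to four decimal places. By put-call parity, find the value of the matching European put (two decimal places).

e^(−rT) = e^(−0.049·1) = 0.9522
Put-call parity: C − P = S − K·e^(−rT) = 305 − 309·0.9522 = 305 − 294.2298 = 10.7702
P = C − (C − P) = 51.90 − (10.7702) = 41.1298

£41.13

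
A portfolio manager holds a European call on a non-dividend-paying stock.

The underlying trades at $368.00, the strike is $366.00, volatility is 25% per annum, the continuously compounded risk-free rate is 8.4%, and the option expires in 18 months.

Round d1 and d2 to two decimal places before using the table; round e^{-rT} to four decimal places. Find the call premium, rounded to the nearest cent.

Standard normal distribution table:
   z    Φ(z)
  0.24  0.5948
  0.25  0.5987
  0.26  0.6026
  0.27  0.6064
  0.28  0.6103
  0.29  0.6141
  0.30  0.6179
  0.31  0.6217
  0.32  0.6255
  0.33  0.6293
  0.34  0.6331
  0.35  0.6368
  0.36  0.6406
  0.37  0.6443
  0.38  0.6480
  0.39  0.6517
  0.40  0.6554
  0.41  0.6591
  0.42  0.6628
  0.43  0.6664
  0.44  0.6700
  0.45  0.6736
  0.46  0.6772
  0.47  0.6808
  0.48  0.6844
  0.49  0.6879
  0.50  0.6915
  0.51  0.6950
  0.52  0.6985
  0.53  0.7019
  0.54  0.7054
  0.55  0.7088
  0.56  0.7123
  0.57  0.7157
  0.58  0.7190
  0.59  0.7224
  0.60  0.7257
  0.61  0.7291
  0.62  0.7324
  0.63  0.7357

σ√T = 0.25·√1.5 = 0.3062
d₁ = [ln(368/366) + (0.084 + ½·0.25²)·1.5] / (σ√T) = (0.0054 + 0.1729) / 0.3062 = 0.5824 ≈ 0.58
d₂ = 0.5824 − 0.3062 = 0.2762 ≈ 0.28
e^(−rT) = e^(−0.084·1.5) = 0.8816
C = 368·N(0.58) − 366·0.8816·N(0.28) = 368·0.7190 − 366·0.8816·0.6103 = 264.5920 − 196.9228 = 67.6692

$67.67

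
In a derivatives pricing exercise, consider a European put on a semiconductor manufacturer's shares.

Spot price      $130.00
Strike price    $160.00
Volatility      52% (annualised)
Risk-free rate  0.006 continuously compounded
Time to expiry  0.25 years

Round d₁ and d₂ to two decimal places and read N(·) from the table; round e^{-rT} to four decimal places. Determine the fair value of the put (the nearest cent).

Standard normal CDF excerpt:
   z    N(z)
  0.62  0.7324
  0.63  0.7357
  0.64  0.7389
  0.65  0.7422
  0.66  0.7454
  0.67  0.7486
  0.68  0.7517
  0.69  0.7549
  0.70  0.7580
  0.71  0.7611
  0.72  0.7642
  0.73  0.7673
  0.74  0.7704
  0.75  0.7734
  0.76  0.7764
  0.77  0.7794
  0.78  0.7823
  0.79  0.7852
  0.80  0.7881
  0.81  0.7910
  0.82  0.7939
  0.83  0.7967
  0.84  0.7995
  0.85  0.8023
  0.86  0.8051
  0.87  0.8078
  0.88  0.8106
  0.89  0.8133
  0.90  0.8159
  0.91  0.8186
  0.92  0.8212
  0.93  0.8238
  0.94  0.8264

$34.29

σ√T = 0.52 × 0.5000 = 0.2600
d₁ = [ln(130/160) + (0.006 + 0.52²/2)·0.25] / 0.2600 = [-0.2076 + 0.0353] / 0.2600 = -0.6628 → -0.66
d₂ = d₁ − σ√T = -0.6628 − 0.2600 = -0.9228 → -0.92
e^(−rT) = e^(−0.006·0.25) = 0.9985
P = 160·0.9985·N(0.92) − 130·N(0.66) = 160·0.9985·0.8212 − 130·0.7454 = 131.1949 − 96.9020 = 34.2929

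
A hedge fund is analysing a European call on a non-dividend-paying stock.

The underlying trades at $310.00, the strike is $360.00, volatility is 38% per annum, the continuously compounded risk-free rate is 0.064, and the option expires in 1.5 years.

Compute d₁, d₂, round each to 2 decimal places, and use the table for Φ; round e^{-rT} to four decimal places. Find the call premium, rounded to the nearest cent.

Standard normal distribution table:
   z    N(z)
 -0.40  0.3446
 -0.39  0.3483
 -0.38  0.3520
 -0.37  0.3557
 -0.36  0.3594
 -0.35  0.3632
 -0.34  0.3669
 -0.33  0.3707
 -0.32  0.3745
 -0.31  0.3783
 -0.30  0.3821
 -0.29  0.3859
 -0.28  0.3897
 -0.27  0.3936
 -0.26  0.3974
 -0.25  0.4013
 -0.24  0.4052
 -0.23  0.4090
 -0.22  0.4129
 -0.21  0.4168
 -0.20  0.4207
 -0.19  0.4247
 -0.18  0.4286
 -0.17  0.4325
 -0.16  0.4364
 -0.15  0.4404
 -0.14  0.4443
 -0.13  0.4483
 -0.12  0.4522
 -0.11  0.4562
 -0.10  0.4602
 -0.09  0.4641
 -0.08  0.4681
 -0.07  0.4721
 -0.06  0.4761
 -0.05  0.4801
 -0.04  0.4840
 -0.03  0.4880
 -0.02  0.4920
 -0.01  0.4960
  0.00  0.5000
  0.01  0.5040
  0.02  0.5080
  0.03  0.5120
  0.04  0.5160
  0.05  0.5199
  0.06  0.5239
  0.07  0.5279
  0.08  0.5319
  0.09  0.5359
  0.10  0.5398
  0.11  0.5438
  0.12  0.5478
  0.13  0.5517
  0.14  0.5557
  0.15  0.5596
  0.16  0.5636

σ√T = 0.38 × 1.2247 = 0.4654
ln(S/K) + (r + σ²/2)T = ln(310/360) + (0.064 + 0.38²/2)·1.5 = -0.1495 + 0.2043 = 0.0548
d₁ = 0.0548 / 0.4654 = 0.1177 which rounds to 0.12
d₂ = d₁ − σ√T = 0.1177 − 0.4654 = -0.3477 which rounds to -0.35
exp(−rT) = exp(−0.064·1.5) = 0.9085
N(d₁) = N(0.12) = 0.5478;  N(d₂) = N(-0.35) = 0.3632
C = 310·0.5478 − 360·0.9085·0.3632 = 169.8180 − 118.7882 = 51.0298

$51.03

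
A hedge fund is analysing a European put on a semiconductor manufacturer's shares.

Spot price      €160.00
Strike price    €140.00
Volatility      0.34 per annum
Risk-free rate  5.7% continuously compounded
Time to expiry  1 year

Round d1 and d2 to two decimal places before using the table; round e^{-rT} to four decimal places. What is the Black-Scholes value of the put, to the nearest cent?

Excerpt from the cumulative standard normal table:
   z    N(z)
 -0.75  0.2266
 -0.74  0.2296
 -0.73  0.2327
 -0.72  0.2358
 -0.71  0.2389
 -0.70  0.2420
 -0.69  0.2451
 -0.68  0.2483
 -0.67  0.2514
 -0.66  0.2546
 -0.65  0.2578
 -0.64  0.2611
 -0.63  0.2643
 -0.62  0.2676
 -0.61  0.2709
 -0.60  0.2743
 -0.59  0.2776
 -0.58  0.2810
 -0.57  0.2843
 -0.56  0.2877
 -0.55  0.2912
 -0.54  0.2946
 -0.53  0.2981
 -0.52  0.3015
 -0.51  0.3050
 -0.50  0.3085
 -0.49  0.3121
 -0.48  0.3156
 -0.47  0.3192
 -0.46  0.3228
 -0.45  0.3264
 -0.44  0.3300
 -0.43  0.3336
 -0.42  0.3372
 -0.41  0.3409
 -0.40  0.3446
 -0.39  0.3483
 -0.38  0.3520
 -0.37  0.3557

T = 1;  σ√T = 0.3400
d₁ = [ln(160/140) + (0.057 + 0.34²/2)·1] / 0.3400 = [0.1335 + 0.1148] / 0.3400 = 0.7304 which rounds to 0.73
d₂ = d₁ − σ√T = 0.7304 − 0.3400 = 0.3904 which rounds to 0.39
e^(−rT) = e^(−0.057·1) = 0.9446
N(−d₂) = N(-0.39) = 0.3483;  N(−d₁) = N(-0.73) = 0.2327
P = 140·0.9446·0.3483 − 160·0.2327 = 46.0606 − 37.2320 = 8.8286

€8.83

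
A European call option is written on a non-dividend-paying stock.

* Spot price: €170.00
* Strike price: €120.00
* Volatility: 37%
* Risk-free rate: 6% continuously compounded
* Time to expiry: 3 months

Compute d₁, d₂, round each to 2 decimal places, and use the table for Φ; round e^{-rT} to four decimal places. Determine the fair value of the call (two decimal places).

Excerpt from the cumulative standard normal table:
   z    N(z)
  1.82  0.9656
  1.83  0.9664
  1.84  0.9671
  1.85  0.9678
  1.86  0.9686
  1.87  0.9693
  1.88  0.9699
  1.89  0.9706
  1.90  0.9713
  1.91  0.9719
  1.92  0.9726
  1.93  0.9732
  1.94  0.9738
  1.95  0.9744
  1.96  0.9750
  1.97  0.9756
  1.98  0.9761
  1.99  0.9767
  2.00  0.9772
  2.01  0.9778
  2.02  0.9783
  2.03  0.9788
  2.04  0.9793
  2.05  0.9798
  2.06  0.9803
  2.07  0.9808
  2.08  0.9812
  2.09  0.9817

σ√T = 0.37·√0.25 = 0.1850
d₁ = [ln(170/120) + (0.06 + 0.37²/2)·0.25] / 0.1850 = [0.3483 + 0.0321] / 0.1850 = 2.0563 ⇒ 2.06
d₂ = d₁ − σ√T = 2.0563 − 0.1850 = 1.8713 ⇒ 1.87
exp(−rT) = exp(−0.06·0.25) = 0.9851
N(d₁) = N(2.06) = 0.9803;  N(d₂) = N(1.87) = 0.9693
C = 170·0.9803 − 120·0.9851·0.9693 = 166.6510 − 114.5829 = 52.0681

€52.07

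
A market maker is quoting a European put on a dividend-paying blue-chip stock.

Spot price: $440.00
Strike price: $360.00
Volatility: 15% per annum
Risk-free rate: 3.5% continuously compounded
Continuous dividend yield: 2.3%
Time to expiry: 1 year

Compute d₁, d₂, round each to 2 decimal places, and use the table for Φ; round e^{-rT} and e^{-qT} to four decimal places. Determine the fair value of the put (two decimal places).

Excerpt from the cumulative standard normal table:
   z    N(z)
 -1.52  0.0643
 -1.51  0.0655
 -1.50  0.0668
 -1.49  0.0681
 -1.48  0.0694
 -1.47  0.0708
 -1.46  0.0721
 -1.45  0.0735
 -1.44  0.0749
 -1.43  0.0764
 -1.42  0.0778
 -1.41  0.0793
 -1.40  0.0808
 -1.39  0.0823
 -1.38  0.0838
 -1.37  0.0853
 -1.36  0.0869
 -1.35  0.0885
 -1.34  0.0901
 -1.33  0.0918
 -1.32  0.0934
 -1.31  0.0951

σ√T = 0.15 × 1.0000 = 0.1500
d₁ = [ln(440/360) + (0.035 − 0.023 + ½·0.15²)·1] / (σ√T) = (0.2007 + 0.0233) / 0.1500 = 1.4928 → 1.49
d₂ = 1.4928 − 0.1500 = 1.3428 → 1.34
exp(−qT) = exp(−0.023·1) = 0.9773;  exp(−rT) = exp(−0.035·1) = 0.9656
N(−d₂) = N(-1.34) = 0.0901;  N(−d₁) = N(-1.49) = 0.0681
P = 360·0.9656·0.0901 − 440·0.9773·0.0681 = 31.3202 − 29.2838 = 2.0364

$2.04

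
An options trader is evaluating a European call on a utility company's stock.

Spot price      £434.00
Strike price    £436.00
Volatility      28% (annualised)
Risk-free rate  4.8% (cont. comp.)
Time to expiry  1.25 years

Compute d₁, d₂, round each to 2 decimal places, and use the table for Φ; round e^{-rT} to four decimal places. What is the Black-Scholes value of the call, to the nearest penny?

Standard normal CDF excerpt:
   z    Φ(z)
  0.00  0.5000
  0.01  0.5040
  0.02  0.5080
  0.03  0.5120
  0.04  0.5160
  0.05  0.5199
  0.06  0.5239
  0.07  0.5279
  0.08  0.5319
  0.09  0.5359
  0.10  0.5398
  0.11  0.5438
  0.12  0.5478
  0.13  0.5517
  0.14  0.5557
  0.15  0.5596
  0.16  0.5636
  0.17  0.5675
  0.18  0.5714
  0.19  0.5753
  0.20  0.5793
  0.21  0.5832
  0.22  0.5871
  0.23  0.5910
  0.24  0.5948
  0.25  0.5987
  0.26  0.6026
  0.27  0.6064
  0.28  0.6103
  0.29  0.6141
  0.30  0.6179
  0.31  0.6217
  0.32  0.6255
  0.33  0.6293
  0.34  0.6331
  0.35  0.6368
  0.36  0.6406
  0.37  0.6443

£64.52

σ√T = 0.28·√1.25 = 0.3130
d₁ = [ln(434/436) + (0.048 + ½·0.28²)·1.25] / (σ√T) = (-0.0046 + 0.1090) / 0.3130 = 0.3335 which rounds to 0.33
d₂ = 0.3335 − 0.3130 = 0.0205 which rounds to 0.02
e^(−rT) = e^(−0.048·1.25) = 0.9418
N(d₁) = N(0.33) = 0.6293;  N(d₂) = N(0.02) = 0.5080
C = 434·0.6293 − 436·0.9418·0.5080 = 273.1162 − 208.5974 = 64.5188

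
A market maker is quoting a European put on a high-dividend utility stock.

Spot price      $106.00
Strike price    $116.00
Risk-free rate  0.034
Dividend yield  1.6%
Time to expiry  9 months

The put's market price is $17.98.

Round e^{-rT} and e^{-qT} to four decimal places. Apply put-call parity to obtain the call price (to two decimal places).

$9.64

exp(−qT) = exp(−0.016·0.75) = 0.9881;  exp(−rT) = exp(−0.034·0.75) = 0.9748
Put-call parity: C − P = S·e^(−qT) − K·e^(−rT) = 106·0.9881 − 116·0.9748 = 104.7386 − 113.0768 = -8.3382
C = P + (C − P) = 17.98 + (-8.3382) = 9.6418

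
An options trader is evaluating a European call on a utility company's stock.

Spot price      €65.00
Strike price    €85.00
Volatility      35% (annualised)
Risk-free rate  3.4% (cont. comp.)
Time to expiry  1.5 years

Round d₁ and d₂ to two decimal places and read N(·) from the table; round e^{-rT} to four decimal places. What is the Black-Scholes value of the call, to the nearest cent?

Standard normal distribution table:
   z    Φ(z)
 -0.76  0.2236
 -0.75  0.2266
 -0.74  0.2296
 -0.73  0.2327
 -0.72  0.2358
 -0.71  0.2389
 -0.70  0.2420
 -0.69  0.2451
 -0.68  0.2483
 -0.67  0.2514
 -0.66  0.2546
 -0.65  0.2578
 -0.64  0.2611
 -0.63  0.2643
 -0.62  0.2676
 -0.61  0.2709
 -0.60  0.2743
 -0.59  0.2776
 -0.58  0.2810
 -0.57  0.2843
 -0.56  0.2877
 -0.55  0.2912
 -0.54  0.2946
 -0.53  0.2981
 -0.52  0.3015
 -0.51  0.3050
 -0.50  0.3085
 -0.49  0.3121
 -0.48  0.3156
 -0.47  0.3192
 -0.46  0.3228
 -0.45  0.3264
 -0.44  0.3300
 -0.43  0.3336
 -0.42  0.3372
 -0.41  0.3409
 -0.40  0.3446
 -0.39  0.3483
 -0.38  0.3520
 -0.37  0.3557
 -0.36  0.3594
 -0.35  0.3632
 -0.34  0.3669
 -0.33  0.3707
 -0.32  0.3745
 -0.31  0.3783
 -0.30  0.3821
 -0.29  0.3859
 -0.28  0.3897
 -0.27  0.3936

€6.04

σ√T = 0.35 × 1.2247 = 0.4287
d₁ = [ln(65/85) + (0.034 + 0.35²/2)·1.5] / 0.4287 = [-0.2683 + 0.1429] / 0.4287 = -0.2925 → -0.29
d₂ = d₁ − σ√T = -0.2925 − 0.4287 = -0.7212 → -0.72
exp(−rT) = exp(−0.034·1.5) = 0.9503
C = 65·N(-0.29) − 85·0.9503·N(-0.72) = 65·0.3859 − 85·0.9503·0.2358 = 25.0835 − 19.0469 = 6.0366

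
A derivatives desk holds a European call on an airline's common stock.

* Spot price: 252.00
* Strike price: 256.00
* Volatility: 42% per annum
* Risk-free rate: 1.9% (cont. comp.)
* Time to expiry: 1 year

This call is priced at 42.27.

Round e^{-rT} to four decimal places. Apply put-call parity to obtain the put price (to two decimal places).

41.46

exp(−rT) = exp(−0.019·1) = 0.9812
Put-call parity: C − P = S − K·e^(−rT) = 252 − 256·0.9812 = 252 − 251.1872 = 0.8128
P = C − (C − P) = 42.27 − (0.8128) = 41.4572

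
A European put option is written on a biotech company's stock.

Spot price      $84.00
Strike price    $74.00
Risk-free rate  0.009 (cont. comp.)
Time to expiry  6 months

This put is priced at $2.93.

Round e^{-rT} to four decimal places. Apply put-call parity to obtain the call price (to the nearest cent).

e^(−rT) = e^(−0.009·0.5) = 0.9955
Put-call parity: C − P = S − K·e^(−rT) = 84 − 74·0.9955 = 84 − 73.6670 = 10.3330
C = P + (C − P) = 2.93 + (10.3330) = 13.2630

$13.26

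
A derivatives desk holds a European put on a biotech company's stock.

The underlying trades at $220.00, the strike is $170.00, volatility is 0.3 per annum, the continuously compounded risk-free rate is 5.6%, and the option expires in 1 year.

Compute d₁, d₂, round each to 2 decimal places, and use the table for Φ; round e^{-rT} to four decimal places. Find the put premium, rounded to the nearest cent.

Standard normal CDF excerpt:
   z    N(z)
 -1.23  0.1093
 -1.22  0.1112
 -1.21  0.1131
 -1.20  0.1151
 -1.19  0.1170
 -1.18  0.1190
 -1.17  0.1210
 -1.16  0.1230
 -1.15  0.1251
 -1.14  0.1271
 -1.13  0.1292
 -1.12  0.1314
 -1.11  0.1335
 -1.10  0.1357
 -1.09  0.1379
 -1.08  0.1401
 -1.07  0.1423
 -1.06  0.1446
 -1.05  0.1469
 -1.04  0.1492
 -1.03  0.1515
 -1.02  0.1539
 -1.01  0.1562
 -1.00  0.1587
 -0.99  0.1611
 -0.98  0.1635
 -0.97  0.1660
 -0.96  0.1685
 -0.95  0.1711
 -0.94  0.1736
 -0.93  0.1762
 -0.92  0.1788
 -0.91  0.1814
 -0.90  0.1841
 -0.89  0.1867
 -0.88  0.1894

σ√T = 0.3 × 1.0000 = 0.3000
ln(S/K) + (r + σ²/2)T = ln(220/170) + (0.056 + 0.3²/2)·1 = 0.2578 + 0.1010 = 0.3588
d₁ = 0.3588 / 0.3000 = 1.1961 ≈ 1.20
d₂ = d₁ − σ√T = 1.1961 − 0.3000 = 0.8961 ≈ 0.90
e^(−rT) = e^(−0.056·1) = 0.9455
N(−d₂) = N(-0.90) = 0.1841;  N(−d₁) = N(-1.20) = 0.1151
P = 170·0.9455·0.1841 − 220·0.1151 = 29.5913 − 25.3220 = 4.2693

$4.27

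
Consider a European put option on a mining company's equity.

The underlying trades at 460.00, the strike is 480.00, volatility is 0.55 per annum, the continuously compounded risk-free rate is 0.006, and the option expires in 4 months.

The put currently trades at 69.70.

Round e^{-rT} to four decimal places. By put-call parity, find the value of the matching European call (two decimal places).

exp(−rT) = exp(−0.006·0.3333) = 0.9980
Put-call parity: C − P = S − K·e^(−rT) = 460 − 480·0.9980 = 460 − 479.0400 = -19.0400
C = P + (C − P) = 69.70 + (-19.0400) = 50.6600

50.66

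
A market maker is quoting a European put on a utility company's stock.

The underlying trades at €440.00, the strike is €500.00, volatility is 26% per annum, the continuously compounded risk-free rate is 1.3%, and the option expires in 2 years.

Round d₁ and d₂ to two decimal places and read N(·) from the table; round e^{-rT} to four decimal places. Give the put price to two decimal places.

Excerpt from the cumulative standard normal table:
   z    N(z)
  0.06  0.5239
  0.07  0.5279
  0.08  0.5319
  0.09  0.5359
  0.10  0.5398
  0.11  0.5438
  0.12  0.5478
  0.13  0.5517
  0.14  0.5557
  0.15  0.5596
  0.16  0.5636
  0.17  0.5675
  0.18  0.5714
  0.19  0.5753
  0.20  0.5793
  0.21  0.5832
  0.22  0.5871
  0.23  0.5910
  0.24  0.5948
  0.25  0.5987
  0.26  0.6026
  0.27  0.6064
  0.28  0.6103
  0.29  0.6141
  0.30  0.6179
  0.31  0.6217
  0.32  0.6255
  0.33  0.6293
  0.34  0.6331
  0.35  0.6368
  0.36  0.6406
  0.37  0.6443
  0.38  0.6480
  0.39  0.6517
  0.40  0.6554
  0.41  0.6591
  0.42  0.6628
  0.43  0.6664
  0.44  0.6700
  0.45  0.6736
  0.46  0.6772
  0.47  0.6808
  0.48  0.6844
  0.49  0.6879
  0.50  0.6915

€94.10

T = 2;  σ√T = 0.3677
d₁ = [ln(440/500) + (0.013 + ½·0.26²)·2] / (σ√T) = (-0.1278 + 0.0936) / 0.3677 = -0.0931 ≈ -0.09
d₂ = -0.0931 − 0.3677 = -0.4608 ≈ -0.46
e^(−rT) = e^(−0.013·2) = 0.9743
N(−d₂) = N(0.46) = 0.6772;  N(−d₁) = N(0.09) = 0.5359
P = 500·0.9743·0.6772 − 440·0.5359 = 329.8980 − 235.7960 = 94.1020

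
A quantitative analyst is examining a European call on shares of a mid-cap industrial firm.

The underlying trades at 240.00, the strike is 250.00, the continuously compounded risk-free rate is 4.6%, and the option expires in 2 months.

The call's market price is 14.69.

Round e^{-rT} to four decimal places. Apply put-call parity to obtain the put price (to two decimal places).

e^(−rT) = e^(−0.046·0.1667) = 0.9924
Put-call parity: C − P = S − K·e^(−rT) = 240 − 250·0.9924 = 240 − 248.1000 = -8.1000
P = C − (C − P) = 14.69 − (-8.1000) = 22.7900

22.79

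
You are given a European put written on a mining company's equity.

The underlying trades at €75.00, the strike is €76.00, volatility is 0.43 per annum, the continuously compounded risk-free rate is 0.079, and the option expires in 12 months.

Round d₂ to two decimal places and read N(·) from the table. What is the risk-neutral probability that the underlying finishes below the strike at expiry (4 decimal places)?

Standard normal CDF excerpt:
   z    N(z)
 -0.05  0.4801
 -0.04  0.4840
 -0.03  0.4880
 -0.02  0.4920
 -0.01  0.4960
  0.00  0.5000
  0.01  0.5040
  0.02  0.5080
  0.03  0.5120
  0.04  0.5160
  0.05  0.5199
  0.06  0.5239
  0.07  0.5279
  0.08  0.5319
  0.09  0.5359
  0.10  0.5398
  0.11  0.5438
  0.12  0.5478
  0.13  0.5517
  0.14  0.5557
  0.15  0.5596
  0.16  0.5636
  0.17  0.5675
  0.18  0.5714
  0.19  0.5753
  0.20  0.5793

σ√T = 0.43 × 1.0000 = 0.4300
d₁ = [ln(75/76) + (0.079 + 0.43²/2)·1] / 0.4300 = [-0.0132 + 0.1714] / 0.4300 = 0.3679 ⇒ 0.37
d₂ = d₁ − σ√T = 0.3679 − 0.4300 = -0.0621 ⇒ -0.06
Pr(exercise) under Q = N(−d₂) = N(0.06) = 0.5239

0.5239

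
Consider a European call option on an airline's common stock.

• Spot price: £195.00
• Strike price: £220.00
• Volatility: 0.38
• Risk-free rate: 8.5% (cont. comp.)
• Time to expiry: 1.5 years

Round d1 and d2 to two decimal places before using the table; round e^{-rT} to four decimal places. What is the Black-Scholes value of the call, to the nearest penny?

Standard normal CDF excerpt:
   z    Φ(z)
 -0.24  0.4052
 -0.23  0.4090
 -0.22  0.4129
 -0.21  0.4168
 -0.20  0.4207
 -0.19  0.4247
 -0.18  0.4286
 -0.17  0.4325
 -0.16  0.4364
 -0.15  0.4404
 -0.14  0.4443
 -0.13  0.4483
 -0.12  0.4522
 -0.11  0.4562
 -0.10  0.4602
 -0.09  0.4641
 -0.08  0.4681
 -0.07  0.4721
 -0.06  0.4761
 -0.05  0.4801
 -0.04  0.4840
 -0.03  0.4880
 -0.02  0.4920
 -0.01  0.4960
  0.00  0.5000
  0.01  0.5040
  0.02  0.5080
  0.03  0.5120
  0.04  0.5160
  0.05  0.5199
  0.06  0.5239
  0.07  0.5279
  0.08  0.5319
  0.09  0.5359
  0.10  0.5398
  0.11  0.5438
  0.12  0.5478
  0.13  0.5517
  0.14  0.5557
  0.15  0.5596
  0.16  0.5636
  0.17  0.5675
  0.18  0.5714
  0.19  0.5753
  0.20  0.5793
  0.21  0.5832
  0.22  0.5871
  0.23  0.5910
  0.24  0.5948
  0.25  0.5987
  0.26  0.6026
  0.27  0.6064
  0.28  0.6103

£36.78

σ√T = 0.38·√1.5 = 0.4654
ln(S/K) + (r + σ²/2)T = ln(195/220) + (0.085 + 0.38²/2)·1.5 = -0.1206 + 0.2358 = 0.1152
d₁ = 0.1152 / 0.4654 = 0.2475 which rounds to 0.25
d₂ = d₁ − σ√T = 0.2475 − 0.4654 = -0.2179 which rounds to -0.22
e^(−rT) = e^(−0.085·1.5) = 0.8803
N(d₁) = N(0.25) = 0.5987;  N(d₂) = N(-0.22) = 0.4129
C = 195·0.5987 − 220·0.8803·0.4129 = 116.7465 − 79.9647 = 36.7818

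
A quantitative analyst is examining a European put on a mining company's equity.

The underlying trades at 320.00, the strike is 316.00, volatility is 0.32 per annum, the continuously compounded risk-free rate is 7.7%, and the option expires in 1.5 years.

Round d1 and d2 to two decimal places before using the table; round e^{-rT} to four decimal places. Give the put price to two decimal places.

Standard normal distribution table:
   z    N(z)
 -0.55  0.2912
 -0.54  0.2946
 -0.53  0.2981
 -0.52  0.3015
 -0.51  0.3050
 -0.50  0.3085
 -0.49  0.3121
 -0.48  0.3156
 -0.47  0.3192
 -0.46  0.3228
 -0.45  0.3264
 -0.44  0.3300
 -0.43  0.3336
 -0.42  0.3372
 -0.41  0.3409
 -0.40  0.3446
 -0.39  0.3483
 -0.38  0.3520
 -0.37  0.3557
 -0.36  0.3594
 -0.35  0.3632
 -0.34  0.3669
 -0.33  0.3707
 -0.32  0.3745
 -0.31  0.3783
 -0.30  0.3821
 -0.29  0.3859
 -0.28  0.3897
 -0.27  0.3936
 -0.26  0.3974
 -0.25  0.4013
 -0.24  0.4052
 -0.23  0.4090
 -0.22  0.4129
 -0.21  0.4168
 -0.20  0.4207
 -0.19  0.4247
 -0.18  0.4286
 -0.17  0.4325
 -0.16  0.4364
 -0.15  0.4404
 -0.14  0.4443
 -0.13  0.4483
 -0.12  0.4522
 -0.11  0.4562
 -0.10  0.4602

σ√T = 0.32·√1.5 = 0.3919
d₁ = [ln(320/316) + (0.077 + 0.32²/2)·1.5] / 0.3919 = [0.0126 + 0.1923] / 0.3919 = 0.5228 ≈ 0.52
d₂ = d₁ − σ√T = 0.5228 − 0.3919 = 0.1308 ≈ 0.13
e^(−rT) = e^(−0.077·1.5) = 0.8909
P = 316·0.8909·N(-0.13) − 320·N(-0.52) = 316·0.8909·0.4483 − 320·0.3015 = 126.2074 − 96.4800 = 29.7274

29.73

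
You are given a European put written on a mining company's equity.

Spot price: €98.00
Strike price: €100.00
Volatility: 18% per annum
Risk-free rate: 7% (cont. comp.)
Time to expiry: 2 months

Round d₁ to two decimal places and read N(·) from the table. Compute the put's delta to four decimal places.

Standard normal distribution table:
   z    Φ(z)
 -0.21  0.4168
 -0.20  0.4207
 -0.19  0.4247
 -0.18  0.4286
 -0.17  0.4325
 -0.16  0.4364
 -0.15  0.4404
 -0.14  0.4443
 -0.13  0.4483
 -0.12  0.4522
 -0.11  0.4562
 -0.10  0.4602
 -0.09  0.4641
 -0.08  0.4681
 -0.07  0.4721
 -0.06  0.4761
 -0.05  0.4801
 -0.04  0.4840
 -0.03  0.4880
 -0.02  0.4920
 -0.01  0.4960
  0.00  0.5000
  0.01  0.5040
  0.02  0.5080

T = 0.1667;  σ√T = 0.0735
d₁ = [ln(98/100) + (0.07 + ½·0.18²)·0.1667] / (σ√T) = (-0.0202 + 0.0144) / 0.0735 = -0.0794 which rounds to -0.08
N(d₁) = N(-0.08) = 0.4681
Δ_put = N(d₁) − 1 = 0.4681 − 1 = -0.5319

-0.5319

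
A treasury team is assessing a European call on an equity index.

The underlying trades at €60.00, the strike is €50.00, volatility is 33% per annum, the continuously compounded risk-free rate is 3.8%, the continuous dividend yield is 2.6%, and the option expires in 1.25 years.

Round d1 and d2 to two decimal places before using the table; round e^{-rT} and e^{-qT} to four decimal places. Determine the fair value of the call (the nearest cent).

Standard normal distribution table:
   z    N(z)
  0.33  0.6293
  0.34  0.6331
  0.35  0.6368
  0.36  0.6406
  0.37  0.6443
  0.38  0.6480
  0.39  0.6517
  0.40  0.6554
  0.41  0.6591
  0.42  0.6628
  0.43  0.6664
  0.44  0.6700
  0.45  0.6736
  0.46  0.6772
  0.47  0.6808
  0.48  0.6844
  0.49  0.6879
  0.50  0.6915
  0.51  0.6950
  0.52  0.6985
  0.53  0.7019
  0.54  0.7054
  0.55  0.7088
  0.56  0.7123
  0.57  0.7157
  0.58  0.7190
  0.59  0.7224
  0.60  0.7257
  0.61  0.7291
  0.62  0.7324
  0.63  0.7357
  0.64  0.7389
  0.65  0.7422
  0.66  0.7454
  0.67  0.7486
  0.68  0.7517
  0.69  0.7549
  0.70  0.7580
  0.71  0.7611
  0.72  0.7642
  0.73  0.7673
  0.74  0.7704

σ√T = 0.33·√1.25 = 0.3690
d₁ = [ln(60/50) + (0.038 − 0.026 + 0.33²/2)·1.25] / 0.3690 = [0.1823 + 0.0831] / 0.3690 = 0.7193 → 0.72
d₂ = d₁ − σ√T = 0.7193 − 0.3690 = 0.3503 → 0.35
e^(−qT) = e^(−0.026·1.25) = 0.9680;  e^(−rT) = e^(−0.038·1.25) = 0.9536
N(d₁) = N(0.72) = 0.7642;  N(d₂) = N(0.35) = 0.6368
C = 60·0.9680·0.7642 − 50·0.9536·0.6368 = 44.3847 − 30.3626 = 14.0221

€14.02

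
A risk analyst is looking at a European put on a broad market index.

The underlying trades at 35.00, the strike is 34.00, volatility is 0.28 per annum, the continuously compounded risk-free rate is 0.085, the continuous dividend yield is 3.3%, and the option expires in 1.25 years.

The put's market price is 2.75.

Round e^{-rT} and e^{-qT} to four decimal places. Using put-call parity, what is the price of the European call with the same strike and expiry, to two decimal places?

exp(−qT) = exp(−0.033·1.25) = 0.9596;  exp(−rT) = exp(−0.085·1.25) = 0.8992
Put-call parity: C − P = S·e^(−qT) − K·e^(−rT) = 35·0.9596 − 34·0.8992 = 33.5860 − 30.5728 = 3.0132
C = P + (C − P) = 2.75 + (3.0132) = 5.7632

5.76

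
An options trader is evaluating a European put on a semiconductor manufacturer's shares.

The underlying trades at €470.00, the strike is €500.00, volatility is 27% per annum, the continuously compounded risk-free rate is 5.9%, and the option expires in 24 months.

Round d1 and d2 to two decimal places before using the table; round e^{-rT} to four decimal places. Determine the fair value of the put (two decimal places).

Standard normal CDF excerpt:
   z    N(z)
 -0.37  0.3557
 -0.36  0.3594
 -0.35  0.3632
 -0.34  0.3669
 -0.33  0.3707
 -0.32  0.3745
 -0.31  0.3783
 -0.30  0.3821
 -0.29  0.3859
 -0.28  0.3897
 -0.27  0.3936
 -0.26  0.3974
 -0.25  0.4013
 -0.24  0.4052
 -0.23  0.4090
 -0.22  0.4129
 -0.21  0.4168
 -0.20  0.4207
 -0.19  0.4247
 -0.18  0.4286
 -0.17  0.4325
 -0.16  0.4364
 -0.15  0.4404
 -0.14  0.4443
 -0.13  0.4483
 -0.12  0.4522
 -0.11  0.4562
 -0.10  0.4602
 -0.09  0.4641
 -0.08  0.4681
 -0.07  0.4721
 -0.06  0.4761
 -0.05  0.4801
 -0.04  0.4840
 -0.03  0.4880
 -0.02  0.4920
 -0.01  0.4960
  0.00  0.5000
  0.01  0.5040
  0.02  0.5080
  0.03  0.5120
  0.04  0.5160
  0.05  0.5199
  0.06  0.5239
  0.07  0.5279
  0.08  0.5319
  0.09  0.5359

€56.84

T = 2;  σ√T = 0.3818
d₁ = [ln(470/500) + (0.059 + 0.27²/2)·2] / 0.3818 = [-0.0619 + 0.1909] / 0.3818 = 0.3379 → 0.34
d₂ = d₁ − σ√T = 0.3379 − 0.3818 = -0.0439 → -0.04
e^(−rT) = e^(−0.059·2) = 0.8887
N(−d₂) = N(0.04) = 0.5160;  N(−d₁) = N(-0.34) = 0.3669
P = 500·0.8887·0.5160 − 470·0.3669 = 229.2846 − 172.4430 = 56.8416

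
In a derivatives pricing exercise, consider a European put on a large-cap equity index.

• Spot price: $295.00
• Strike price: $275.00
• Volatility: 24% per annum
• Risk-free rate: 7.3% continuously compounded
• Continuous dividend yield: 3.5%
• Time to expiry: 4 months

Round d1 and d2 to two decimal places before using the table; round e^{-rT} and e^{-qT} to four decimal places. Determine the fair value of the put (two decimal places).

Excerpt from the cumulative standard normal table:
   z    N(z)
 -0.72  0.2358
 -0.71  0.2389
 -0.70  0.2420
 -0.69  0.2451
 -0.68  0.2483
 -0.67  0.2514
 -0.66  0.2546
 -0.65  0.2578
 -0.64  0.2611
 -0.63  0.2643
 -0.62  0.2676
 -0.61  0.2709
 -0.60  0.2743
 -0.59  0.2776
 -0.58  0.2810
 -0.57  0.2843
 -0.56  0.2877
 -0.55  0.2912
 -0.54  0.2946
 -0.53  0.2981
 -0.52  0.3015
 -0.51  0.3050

$6.71

σ√T = 0.24·√0.3333 = 0.1386
d₁ = [ln(295/275) + (0.073 − 0.035 + ½·0.24²)·0.3333] / (σ√T) = (0.0702 + 0.0223) / 0.1386 = 0.6674 which rounds to 0.67
d₂ = 0.6674 − 0.1386 = 0.5288 which rounds to 0.53
exp(−qT) = exp(−0.035·0.3333) = 0.9884;  exp(−rT) = exp(−0.073·0.3333) = 0.9760
N(−d₂) = N(-0.53) = 0.2981;  N(−d₁) = N(-0.67) = 0.2514
P = 275·0.9760·0.2981 − 295·0.9884·0.2514 = 80.0100 − 73.3027 = 6.7073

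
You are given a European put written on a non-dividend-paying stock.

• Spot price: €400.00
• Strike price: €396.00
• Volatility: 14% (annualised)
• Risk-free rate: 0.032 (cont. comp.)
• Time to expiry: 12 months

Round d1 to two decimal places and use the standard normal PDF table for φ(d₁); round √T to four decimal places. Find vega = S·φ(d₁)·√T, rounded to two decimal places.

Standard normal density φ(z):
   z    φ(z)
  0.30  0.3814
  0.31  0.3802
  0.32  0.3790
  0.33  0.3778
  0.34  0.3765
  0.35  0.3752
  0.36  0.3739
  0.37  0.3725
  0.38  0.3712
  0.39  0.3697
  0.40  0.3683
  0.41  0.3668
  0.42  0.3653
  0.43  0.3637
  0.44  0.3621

σ√T = 0.14·√1 = 0.1400
d₁ = [ln(400/396) + (0.032 + 0.14²/2)·1] / 0.1400 = [0.0101 + 0.0418] / 0.1400 = 0.3704 ⇒ 0.37
√T = √1 = 1.0000
φ(d₁) = φ(0.37) = 0.3725
vega = S·φ(d₁)·√T = 400·0.3725·1.0000 = 149.0000

149.00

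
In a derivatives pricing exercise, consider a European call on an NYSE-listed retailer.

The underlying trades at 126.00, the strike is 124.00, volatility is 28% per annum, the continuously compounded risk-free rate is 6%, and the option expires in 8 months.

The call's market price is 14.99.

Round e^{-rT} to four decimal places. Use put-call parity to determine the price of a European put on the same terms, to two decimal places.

8.13

exp(−rT) = exp(−0.06·0.6667) = 0.9608
Put-call parity: C − P = S − K·e^(−rT) = 126 − 124·0.9608 = 126 − 119.1392 = 6.8608
P = C − (C − P) = 14.99 − (6.8608) = 8.1292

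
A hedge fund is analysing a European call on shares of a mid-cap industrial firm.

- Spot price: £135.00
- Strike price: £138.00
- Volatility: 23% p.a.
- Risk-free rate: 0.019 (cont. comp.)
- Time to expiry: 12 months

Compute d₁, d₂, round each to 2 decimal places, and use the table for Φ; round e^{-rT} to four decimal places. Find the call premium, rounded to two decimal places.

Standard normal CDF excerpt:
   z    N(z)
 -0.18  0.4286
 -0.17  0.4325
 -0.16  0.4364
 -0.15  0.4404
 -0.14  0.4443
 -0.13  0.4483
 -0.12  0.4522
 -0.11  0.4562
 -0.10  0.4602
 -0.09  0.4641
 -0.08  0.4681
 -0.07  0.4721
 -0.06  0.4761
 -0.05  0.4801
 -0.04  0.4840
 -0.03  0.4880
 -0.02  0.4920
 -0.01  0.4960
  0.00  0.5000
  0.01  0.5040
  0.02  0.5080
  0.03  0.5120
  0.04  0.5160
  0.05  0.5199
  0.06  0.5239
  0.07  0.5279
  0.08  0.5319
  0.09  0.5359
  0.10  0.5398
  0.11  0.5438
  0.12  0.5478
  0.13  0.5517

σ√T = 0.23·√1 = 0.2300
d₁ = [ln(135/138) + (0.019 + 0.23²/2)·1] / 0.2300 = [-0.0220 + 0.0455] / 0.2300 = 0.1020 ≈ 0.10
d₂ = d₁ − σ√T = 0.1020 − 0.2300 = -0.1280 ≈ -0.13
exp(−rT) = exp(−0.019·1) = 0.9812
N(d₁) = N(0.10) = 0.5398;  N(d₂) = N(-0.13) = 0.4483
C = 135·0.5398 − 138·0.9812·0.4483 = 72.8730 − 60.7023 = 12.1707

£12.17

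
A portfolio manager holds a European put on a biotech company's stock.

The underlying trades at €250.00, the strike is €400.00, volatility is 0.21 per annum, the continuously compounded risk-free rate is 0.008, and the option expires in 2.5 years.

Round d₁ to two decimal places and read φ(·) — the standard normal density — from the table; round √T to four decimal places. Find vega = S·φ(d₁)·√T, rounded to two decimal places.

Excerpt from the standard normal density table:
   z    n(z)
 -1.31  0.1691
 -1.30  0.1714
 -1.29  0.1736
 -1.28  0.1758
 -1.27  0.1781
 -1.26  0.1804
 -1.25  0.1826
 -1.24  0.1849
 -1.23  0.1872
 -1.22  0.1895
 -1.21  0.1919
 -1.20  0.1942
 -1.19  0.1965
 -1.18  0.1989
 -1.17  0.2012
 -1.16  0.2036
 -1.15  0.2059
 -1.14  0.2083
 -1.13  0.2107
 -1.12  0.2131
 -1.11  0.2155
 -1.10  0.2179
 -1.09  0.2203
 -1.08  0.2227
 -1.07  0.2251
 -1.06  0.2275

T = 2.5;  σ√T = 0.3320
ln(S/K) + (r + σ²/2)T = ln(250/400) + (0.008 + 0.21²/2)·2.5 = -0.4700 + 0.0751 = -0.3949
d₁ = -0.3949 / 0.3320 = -1.1893 ≈ -1.19
√T = √2.5 = 1.5811
φ(d₁) = φ(-1.19) = 0.1965
vega = S·φ(d₁)·√T = 250·0.1965·1.5811 = 77.6715

77.67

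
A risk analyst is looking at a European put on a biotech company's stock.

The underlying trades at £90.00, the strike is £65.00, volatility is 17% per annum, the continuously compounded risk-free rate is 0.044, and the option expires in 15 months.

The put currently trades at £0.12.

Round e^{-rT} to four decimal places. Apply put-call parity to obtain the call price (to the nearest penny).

£28.60

e^(−rT) = e^(−0.044·1.25) = 0.9465
Put-call parity: C − P = S − K·e^(−rT) = 90 − 65·0.9465 = 90 − 61.5225 = 28.4775
C = P + (C − P) = 0.12 + (28.4775) = 28.5975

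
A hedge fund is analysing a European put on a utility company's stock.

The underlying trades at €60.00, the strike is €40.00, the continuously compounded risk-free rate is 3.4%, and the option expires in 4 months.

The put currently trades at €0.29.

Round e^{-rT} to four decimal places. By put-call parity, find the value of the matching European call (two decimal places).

€20.74

exp(−rT) = exp(−0.034·0.3333) = 0.9887
Put-call parity: C − P = S − K·e^(−rT) = 60 − 40·0.9887 = 60 − 39.5480 = 20.4520
C = P + (C − P) = 0.29 + (20.4520) = 20.7420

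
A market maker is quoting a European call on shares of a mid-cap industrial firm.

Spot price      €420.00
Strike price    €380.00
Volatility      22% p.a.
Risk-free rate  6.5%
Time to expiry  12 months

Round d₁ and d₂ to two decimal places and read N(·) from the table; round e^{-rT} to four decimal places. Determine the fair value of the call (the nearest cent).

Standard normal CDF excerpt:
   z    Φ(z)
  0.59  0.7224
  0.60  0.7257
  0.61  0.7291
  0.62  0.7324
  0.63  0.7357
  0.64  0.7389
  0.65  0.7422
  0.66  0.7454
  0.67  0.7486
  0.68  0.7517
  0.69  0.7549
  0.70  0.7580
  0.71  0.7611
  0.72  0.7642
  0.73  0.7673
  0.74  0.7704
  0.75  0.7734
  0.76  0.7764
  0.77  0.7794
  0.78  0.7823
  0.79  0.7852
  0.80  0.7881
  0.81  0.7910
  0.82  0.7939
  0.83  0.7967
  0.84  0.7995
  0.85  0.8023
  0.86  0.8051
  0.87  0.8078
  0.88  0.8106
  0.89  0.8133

€75.02

σ√T = 0.22 × 1.0000 = 0.2200
d₁ = [ln(420/380) + (0.065 + ½·0.22²)·1] / (σ√T) = (0.1001 + 0.0892) / 0.2200 = 0.8604 which rounds to 0.86
d₂ = 0.8604 − 0.2200 = 0.6404 which rounds to 0.64
exp(−rT) = exp(−0.065·1) = 0.9371
C = 420·N(0.86) − 380·0.9371·N(0.64) = 420·0.8051 − 380·0.9371·0.7389 = 338.1420 − 263.1208 = 75.0212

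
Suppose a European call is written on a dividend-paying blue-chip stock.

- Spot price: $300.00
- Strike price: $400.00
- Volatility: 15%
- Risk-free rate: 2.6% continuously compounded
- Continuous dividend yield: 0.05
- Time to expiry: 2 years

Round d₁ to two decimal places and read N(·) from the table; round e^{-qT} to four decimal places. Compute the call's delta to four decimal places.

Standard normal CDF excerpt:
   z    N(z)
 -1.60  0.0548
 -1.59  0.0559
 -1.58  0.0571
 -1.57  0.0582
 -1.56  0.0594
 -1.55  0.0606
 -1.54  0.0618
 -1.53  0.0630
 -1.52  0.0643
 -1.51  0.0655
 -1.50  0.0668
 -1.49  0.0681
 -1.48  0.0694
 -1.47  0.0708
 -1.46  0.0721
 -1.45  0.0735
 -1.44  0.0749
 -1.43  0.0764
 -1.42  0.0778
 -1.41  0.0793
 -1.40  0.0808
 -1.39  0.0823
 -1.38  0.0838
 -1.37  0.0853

0.0628

σ√T = 0.15·√2 = 0.2121
d₁ = [ln(300/400) + (0.026 − 0.05 + 0.15²/2)·2] / 0.2121 = [-0.2877 − 0.0255] / 0.2121 = -1.4764 which rounds to -1.48
N(d₁) = N(-1.48) = 0.0694
Δ_call = exp(−qT)·N(d₁) = 0.9048·0.0694 = 0.0628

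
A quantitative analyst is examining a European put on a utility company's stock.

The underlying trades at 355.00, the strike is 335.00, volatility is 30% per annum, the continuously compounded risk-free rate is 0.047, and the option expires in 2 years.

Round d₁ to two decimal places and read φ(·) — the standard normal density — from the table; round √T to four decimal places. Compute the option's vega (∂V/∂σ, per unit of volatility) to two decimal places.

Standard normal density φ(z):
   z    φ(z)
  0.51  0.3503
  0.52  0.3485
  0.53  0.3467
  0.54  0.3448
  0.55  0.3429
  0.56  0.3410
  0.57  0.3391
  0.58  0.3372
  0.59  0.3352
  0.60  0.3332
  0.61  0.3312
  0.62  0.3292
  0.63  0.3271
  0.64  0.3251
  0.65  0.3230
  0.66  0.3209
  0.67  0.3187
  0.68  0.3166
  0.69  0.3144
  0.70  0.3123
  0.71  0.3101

σ√T = 0.3 × 1.4142 = 0.4243
d₁ = [ln(355/335) + (0.047 + 0.3²/2)·2] / 0.4243 = [0.0580 + 0.1840] / 0.4243 = 0.5704 ≈ 0.57
√T = √2 = 1.4142
φ(d₁) = φ(0.57) = 0.3391
vega = S·φ(d₁)·√T = 355·0.3391·1.4142 = 170.2421
(Vega is the same for a European call and put with the same parameters.)

170.24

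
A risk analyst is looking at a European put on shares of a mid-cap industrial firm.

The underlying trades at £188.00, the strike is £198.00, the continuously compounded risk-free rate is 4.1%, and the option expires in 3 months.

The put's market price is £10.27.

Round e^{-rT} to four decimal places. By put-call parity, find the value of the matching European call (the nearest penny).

e^(−rT) = e^(−0.041·0.25) = 0.9898
Put-call parity: C − P = S − K·e^(−rT) = 188 − 198·0.9898 = 188 − 195.9804 = -7.9804
C = P + (C − P) = 10.27 + (-7.9804) = 2.2896

£2.29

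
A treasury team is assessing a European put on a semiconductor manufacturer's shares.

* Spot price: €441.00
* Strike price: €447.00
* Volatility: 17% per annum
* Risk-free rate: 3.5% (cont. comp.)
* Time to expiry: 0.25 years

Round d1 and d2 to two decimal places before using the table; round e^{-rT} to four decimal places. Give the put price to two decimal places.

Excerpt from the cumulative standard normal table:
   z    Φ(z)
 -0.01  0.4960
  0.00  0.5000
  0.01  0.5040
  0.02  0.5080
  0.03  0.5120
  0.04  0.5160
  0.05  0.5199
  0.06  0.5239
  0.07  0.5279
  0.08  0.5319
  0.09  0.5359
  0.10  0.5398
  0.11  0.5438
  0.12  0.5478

σ√T = 0.17·√0.25 = 0.0850
d₁ = [ln(441/447) + (0.035 + 0.17²/2)·0.25] / 0.0850 = [-0.0135 + 0.0124] / 0.0850 = -0.0135 which rounds to -0.01
d₂ = d₁ − σ√T = -0.0135 − 0.0850 = -0.0985 which rounds to -0.10
exp(−rT) = exp(−0.035·0.25) = 0.9913
N(−d₂) = N(0.10) = 0.5398;  N(−d₁) = N(0.01) = 0.5040
P = 447·0.9913·0.5398 − 441·0.5040 = 239.1914 − 222.2640 = 16.9274

€16.93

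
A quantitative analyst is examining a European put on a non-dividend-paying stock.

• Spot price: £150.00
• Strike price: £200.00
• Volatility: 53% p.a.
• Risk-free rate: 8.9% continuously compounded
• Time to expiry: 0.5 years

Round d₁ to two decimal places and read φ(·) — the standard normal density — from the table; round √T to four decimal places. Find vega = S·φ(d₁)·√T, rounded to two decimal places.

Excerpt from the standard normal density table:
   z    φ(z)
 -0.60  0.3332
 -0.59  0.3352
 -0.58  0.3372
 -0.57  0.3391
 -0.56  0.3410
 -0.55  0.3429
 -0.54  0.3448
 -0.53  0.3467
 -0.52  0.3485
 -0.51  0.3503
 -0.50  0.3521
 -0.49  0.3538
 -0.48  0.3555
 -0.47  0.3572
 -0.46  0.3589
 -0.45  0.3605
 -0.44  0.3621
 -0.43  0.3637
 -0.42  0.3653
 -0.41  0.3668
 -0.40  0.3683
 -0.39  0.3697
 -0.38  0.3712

σ√T = 0.53 × 0.7071 = 0.3748
d₁ = [ln(150/200) + (0.089 + 0.53²/2)·0.5] / 0.3748 = [-0.2877 + 0.1147] / 0.3748 = -0.4615 → -0.46
√T = √0.5 = 0.7071
φ(d₁) = φ(-0.46) = 0.3589
vega = S·φ(d₁)·√T = 150·0.3589·0.7071 = 38.0667
(The call has the same vega.)

38.07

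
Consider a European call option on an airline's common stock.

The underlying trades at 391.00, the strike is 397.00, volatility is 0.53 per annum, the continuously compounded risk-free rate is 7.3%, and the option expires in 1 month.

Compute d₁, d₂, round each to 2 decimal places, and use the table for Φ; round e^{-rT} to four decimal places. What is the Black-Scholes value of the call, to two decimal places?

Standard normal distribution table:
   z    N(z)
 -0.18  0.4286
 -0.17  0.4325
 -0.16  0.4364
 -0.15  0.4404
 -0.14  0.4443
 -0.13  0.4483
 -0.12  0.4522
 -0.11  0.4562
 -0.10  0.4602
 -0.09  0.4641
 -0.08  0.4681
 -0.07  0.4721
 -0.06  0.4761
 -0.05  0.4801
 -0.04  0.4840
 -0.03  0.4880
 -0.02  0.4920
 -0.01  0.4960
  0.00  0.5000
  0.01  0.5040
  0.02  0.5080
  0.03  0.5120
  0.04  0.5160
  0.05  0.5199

23.32

σ√T = 0.53 × 0.2887 = 0.1530
ln(S/K) + (r + σ²/2)T = ln(391/397) + (0.073 + 0.53²/2)·0.08333 = -0.0152 + 0.0178 = 0.0026
d₁ = 0.0026 / 0.1530 = 0.0167 which rounds to 0.02
d₂ = d₁ − σ√T = 0.0167 − 0.1530 = -0.1363 which rounds to -0.14
e^(−rT) = e^(−0.073·0.08333) = 0.9939
N(d₁) = N(0.02) = 0.5080;  N(d₂) = N(-0.14) = 0.4443
C = 391·0.5080 − 397·0.9939·0.4443 = 198.6280 − 175.3111 = 23.3169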